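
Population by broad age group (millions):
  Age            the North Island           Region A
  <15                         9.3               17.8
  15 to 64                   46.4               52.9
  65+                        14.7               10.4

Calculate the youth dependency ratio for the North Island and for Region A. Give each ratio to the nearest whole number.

the North Island: 20
Region A: 34

the North Island: 9.3 / 46.4 × 100 = 20
Region A: 17.8 / 52.9 × 100 = 34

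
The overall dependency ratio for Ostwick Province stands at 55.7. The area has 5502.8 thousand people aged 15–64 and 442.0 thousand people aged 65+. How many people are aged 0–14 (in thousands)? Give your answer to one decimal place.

Total dependency ratio = (youth + elderly) / working-age × 100
55.7 = (Y + 442.0) / 5502.8 × 100
⇒ 2623.1

Aged 0–14: 2623.1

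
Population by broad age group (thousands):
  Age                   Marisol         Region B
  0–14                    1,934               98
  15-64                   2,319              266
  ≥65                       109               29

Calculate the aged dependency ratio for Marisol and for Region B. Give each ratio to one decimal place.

Marisol: 4.7
Region B: 10.9

Marisol: 109 / 2,319 × 100 = 4.7
Region B: 29 / 266 × 100 = 10.9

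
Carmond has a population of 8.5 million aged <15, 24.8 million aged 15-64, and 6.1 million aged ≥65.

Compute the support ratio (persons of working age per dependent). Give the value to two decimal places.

Support ratio: 1.70

Support ratio = 24.8 / (8.5 + 6.1) = 24.8 / 14.6 = 1.70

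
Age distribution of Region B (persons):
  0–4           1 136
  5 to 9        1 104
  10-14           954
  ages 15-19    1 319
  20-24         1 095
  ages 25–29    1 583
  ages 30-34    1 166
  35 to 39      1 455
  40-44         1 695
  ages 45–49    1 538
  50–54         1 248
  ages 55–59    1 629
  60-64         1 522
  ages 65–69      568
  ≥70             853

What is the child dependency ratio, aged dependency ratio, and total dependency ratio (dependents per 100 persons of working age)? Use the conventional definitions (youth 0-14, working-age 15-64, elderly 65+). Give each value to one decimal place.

Youth dependency ratio: 22.4
Old-age dependency ratio: 10.0
Total dependency ratio: 32.4

0–14: 1 136 + 1 104 + 954 = 3 194
15–64: 1 319 + 1 095 + 1 583 + 1 166 + 1 455 + 1 695 + 1 538 + 1 248 + 1 629 + 1 522 = 14 250
65+: 568 + 853 = 1 421
Youth dependency ratio = 3 194 / 14 250 × 100 = 22.4
Old-age dependency ratio = 1 421 / 14 250 × 100 = 10.0
Total dependency ratio = (3 194 + 1 421) / 14 250 × 100 = 4 615 / 14 250 × 100 = 32.4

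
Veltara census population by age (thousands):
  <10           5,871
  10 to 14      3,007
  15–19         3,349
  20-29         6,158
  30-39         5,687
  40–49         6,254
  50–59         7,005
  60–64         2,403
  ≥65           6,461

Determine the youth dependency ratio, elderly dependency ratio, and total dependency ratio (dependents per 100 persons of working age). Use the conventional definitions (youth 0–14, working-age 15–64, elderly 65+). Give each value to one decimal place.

0–14: 5,871 + 3,007 = 8,878
15–64: 3,349 + 6,158 + 5,687 + 6,254 + 7,005 + 2,403 = 30,856
65+: 6,461
Youth dependency ratio = 8,878 / 30,856 × 100 = 28.8
Old-age dependency ratio = 6,461 / 30,856 × 100 = 20.9
Total dependency ratio = (8,878 + 6,461) / 30,856 × 100 = 15,339 / 30,856 × 100 = 49.7

Youth dependency ratio: 28.8
Old-age dependency ratio: 20.9
Total dependency ratio: 49.7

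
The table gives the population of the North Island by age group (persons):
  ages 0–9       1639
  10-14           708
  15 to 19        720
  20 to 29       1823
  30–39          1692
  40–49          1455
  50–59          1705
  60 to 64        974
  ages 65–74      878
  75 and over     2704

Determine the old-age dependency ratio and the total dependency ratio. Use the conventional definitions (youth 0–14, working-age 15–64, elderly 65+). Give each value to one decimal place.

Old-age dependency ratio: 42.8
Total dependency ratio: 70.8

0–14: 1639 + 708 = 2347
15–64: 720 + 1823 + 1692 + 1455 + 1705 + 974 = 8369
65+: 878 + 2704 = 3582
Old-age dependency ratio = 3582 / 8369 × 100 = 42.8
Total dependency ratio = (2347 + 3582) / 8369 × 100 = 5929 / 8369 × 100 = 70.8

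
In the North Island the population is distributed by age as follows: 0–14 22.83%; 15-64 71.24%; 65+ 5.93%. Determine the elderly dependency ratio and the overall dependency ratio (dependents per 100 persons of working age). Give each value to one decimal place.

Old-age dependency ratio = 5.93 / 71.24 × 100 = 8.3
Total dependency ratio = (22.83 + 5.93) / 71.24 × 100 = 28.76 / 71.24 × 100 = 40.4

Old-age dependency ratio: 8.3
Total dependency ratio: 40.4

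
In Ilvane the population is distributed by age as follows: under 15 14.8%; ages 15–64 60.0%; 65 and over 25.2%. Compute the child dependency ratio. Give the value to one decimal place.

Youth dependency ratio = 14.8 / 60.0 × 100 = 24.7

Youth dependency ratio: 24.7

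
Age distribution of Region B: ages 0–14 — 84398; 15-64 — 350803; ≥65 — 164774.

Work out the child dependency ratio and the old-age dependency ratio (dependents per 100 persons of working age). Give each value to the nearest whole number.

Youth dependency ratio = 84398 / 350803 × 100 = 24
Old-age dependency ratio = 164774 / 350803 × 100 = 47

Youth dependency ratio: 24
Old-age dependency ratio: 47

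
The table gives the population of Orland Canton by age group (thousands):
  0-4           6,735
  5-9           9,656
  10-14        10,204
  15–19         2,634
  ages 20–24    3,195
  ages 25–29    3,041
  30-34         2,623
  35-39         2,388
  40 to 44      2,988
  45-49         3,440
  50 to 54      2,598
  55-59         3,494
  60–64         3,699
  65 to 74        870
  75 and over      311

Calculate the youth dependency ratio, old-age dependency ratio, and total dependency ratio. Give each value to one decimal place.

Youth dependency ratio: 88.4
Old-age dependency ratio: 3.9
Total dependency ratio: 92.3

0–14: 6,735 + 9,656 + 10,204 = 26,595
15–64: 2,634 + 3,195 + 3,041 + 2,623 + 2,388 + 2,988 + 3,440 + 2,598 + 3,494 + 3,699 = 30,100
65+: 870 + 311 = 1,181
Youth dependency ratio = 26,595 / 30,100 × 100 = 88.4
Old-age dependency ratio = 1,181 / 30,100 × 100 = 3.9
Total dependency ratio = (26,595 + 1,181) / 30,100 × 100 = 27,776 / 30,100 × 100 = 92.3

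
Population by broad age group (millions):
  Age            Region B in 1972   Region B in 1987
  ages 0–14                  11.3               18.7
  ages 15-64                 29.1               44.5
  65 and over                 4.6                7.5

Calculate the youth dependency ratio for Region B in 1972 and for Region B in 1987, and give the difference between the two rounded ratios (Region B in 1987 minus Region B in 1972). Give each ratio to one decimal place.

Region B in 1972: 11.3 / 29.1 × 100 = 38.8
Region B in 1987: 18.7 / 44.5 × 100 = 42.0

Region B in 1972: 38.8
Region B in 1987: 42.0
Difference: +3.2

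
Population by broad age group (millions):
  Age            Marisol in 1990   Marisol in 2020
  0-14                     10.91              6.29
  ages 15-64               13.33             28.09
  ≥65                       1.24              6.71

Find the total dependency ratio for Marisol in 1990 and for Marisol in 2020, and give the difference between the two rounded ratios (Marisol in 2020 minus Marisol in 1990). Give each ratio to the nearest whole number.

Marisol in 1990: 91
Marisol in 2020: 46
Difference: -45

Marisol in 1990: (10.91 + 1.24) / 13.33 × 100 = 12.15 / 13.33 × 100 = 91
Marisol in 2020: (6.29 + 6.71) / 28.09 × 100 = 13.00 / 28.09 × 100 = 46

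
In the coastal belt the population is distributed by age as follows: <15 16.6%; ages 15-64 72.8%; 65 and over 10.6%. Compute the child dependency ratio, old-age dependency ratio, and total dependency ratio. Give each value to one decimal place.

Youth dependency ratio: 22.8
Old-age dependency ratio: 14.6
Total dependency ratio: 37.4

Youth dependency ratio = 16.6 / 72.8 × 100 = 22.8
Old-age dependency ratio = 10.6 / 72.8 × 100 = 14.6
Total dependency ratio = (16.6 + 10.6) / 72.8 × 100 = 27.2 / 72.8 × 100 = 37.4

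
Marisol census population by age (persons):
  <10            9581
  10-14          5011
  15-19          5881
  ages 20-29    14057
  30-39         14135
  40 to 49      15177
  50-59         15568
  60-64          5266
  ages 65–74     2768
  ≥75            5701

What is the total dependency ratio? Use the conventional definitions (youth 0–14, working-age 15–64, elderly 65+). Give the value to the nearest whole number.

Total dependency ratio: 33

0–14: 9581 + 5011 = 14592
15–64: 5881 + 14057 + 14135 + 15177 + 15568 + 5266 = 70084
65+: 2768 + 5701 = 8469
Total dependency ratio = (14592 + 8469) / 70084 × 100 = 23061 / 70084 × 100 = 33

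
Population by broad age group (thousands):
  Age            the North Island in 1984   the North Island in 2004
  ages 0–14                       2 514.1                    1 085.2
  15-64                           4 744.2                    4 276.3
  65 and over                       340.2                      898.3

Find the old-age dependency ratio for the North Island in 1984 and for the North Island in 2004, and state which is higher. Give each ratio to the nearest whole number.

the North Island in 1984: 7
the North Island in 2004: 21
Higher: the North Island in 2004

the North Island in 1984: 340.2 / 4 744.2 × 100 = 7
the North Island in 2004: 898.3 / 4 276.3 × 100 = 21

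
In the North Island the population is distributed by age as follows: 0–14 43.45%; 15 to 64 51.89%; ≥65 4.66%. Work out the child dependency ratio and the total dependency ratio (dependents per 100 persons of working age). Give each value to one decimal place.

Youth dependency ratio: 83.7
Total dependency ratio: 92.7

Youth dependency ratio = 43.45 / 51.89 × 100 = 83.7
Total dependency ratio = (43.45 + 4.66) / 51.89 × 100 = 48.11 / 51.89 × 100 = 92.7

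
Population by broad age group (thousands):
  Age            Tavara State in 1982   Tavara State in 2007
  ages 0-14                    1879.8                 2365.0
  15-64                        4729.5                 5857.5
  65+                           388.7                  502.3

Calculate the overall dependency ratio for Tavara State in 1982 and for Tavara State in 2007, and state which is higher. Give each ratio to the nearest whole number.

Tavara State in 1982: 48
Tavara State in 2007: 49
Higher: Tavara State in 2007

Tavara State in 1982: (1879.8 + 388.7) / 4729.5 × 100 = 2268.5 / 4729.5 × 100 = 48
Tavara State in 2007: (2365.0 + 502.3) / 5857.5 × 100 = 2867.3 / 5857.5 × 100 = 49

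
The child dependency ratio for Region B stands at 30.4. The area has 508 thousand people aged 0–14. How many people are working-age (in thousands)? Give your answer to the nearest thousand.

Working-age: 1,671

Youth dependency ratio = youth / working-age × 100
30.4 = 508 / W × 100
⇒ 1,671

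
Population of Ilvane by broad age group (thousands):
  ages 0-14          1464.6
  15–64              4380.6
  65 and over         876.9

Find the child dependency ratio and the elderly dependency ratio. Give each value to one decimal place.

Youth dependency ratio = 1464.6 / 4380.6 × 100 = 33.4
Old-age dependency ratio = 876.9 / 4380.6 × 100 = 20.0

Youth dependency ratio: 33.4
Old-age dependency ratio: 20.0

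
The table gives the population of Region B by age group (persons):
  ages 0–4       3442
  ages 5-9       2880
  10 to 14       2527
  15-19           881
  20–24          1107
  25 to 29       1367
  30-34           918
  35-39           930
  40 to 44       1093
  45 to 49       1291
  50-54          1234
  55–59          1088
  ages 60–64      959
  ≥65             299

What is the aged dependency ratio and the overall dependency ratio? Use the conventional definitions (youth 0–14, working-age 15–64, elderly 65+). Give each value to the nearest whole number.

0–14: 3442 + 2880 + 2527 = 8849
15–64: 881 + 1107 + 1367 + 918 + 930 + 1093 + 1291 + 1234 + 1088 + 959 = 10868
65+: 299
Old-age dependency ratio = 299 / 10868 × 100 = 3
Total dependency ratio = (8849 + 299) / 10868 × 100 = 9148 / 10868 × 100 = 84

Old-age dependency ratio: 3
Total dependency ratio: 84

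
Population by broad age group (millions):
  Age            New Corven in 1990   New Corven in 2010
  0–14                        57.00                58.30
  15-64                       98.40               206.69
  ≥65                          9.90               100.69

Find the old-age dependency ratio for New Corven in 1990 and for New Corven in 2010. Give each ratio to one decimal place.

New Corven in 1990: 9.90 / 98.40 × 100 = 10.1
New Corven in 2010: 100.69 / 206.69 × 100 = 48.7

New Corven in 1990: 10.1
New Corven in 2010: 48.7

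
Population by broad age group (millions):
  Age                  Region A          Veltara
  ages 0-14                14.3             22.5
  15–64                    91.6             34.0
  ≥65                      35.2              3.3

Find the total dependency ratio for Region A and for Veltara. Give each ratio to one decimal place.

Region A: 54.0
Veltara: 75.9

Region A: (14.3 + 35.2) / 91.6 × 100 = 49.5 / 91.6 × 100 = 54.0
Veltara: (22.5 + 3.3) / 34.0 × 100 = 25.8 / 34.0 × 100 = 75.9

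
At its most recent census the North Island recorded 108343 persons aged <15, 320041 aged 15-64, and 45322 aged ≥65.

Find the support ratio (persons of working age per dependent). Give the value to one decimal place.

Support ratio = 320041 / (108343 + 45322) = 320041 / 153665 = 2.1

Support ratio: 2.1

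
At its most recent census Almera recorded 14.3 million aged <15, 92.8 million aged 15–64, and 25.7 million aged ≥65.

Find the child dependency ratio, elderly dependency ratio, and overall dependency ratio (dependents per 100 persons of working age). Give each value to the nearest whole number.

Youth dependency ratio = 14.3 / 92.8 × 100 = 15
Old-age dependency ratio = 25.7 / 92.8 × 100 = 28
Total dependency ratio = (14.3 + 25.7) / 92.8 × 100 = 40.0 / 92.8 × 100 = 43

Youth dependency ratio: 15
Old-age dependency ratio: 28
Total dependency ratio: 43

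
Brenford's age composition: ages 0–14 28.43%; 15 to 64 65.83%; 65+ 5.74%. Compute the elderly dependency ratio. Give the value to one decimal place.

Old-age dependency ratio = 5.74 / 65.83 × 100 = 8.7

Old-age dependency ratio: 8.7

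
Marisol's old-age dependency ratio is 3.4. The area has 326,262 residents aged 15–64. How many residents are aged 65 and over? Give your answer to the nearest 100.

Aged 65 and over: 11,100

Old-age dependency ratio = elderly / working-age × 100
3.4 = E / 326,262 × 100
⇒ 11,100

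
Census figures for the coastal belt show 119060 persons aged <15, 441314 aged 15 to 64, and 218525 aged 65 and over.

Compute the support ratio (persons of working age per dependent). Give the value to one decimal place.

Support ratio = 441314 / (119060 + 218525) = 441314 / 337585 = 1.3

Support ratio: 1.3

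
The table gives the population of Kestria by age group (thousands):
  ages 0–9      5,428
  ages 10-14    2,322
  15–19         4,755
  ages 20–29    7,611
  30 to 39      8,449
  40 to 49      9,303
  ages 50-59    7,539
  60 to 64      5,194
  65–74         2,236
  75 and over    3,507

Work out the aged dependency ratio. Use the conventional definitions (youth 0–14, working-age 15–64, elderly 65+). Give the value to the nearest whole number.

Old-age dependency ratio: 13

0–14: 5,428 + 2,322 = 7,750
15–64: 4,755 + 7,611 + 8,449 + 9,303 + 7,539 + 5,194 = 42,851
65+: 2,236 + 3,507 = 5,743
Old-age dependency ratio = 5,743 / 42,851 × 100 = 13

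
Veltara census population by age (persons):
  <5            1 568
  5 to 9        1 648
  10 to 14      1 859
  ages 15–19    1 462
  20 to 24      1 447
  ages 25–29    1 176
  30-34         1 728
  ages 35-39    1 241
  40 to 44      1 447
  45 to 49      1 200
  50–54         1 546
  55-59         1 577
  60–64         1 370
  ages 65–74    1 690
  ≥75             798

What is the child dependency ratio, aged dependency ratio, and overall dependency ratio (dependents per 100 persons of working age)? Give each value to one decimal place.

Youth dependency ratio: 35.8
Old-age dependency ratio: 17.5
Total dependency ratio: 53.3

0–14: 1 568 + 1 648 + 1 859 = 5 075
15–64: 1 462 + 1 447 + 1 176 + 1 728 + 1 241 + 1 447 + 1 200 + 1 546 + 1 577 + 1 370 = 14 194
65+: 1 690 + 798 = 2 488
Youth dependency ratio = 5 075 / 14 194 × 100 = 35.8
Old-age dependency ratio = 2 488 / 14 194 × 100 = 17.5
Total dependency ratio = (5 075 + 2 488) / 14 194 × 100 = 7 563 / 14 194 × 100 = 53.3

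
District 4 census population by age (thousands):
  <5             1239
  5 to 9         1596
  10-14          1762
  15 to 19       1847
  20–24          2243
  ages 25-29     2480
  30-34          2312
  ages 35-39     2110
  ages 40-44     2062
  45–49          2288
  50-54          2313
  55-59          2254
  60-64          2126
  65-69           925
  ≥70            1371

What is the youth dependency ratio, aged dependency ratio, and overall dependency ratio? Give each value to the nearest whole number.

Youth dependency ratio: 21
Old-age dependency ratio: 10
Total dependency ratio: 31

0–14: 1239 + 1596 + 1762 = 4597
15–64: 1847 + 2243 + 2480 + 2312 + 2110 + 2062 + 2288 + 2313 + 2254 + 2126 = 22035
65+: 925 + 1371 = 2296
Youth dependency ratio = 4597 / 22035 × 100 = 21
Old-age dependency ratio = 2296 / 22035 × 100 = 10
Total dependency ratio = (4597 + 2296) / 22035 × 100 = 6893 / 22035 × 100 = 31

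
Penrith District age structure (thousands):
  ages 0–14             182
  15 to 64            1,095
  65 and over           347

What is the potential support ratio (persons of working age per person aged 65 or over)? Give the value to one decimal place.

Potential support ratio = 1,095 / 347 = 3.2

Potential support ratio: 3.2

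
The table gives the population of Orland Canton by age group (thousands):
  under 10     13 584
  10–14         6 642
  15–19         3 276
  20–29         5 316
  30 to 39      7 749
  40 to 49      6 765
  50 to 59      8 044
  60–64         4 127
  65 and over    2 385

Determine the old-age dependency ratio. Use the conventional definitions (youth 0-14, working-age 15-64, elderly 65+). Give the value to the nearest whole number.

Old-age dependency ratio: 7

0–14: 13 584 + 6 642 = 20 226
15–64: 3 276 + 5 316 + 7 749 + 6 765 + 8 044 + 4 127 = 35 277
65+: 2 385
Old-age dependency ratio = 2 385 / 35 277 × 100 = 7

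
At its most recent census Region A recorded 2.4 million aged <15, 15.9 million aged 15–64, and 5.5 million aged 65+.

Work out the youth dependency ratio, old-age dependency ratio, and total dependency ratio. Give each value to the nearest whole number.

Youth dependency ratio = 2.4 / 15.9 × 100 = 15
Old-age dependency ratio = 5.5 / 15.9 × 100 = 35
Total dependency ratio = (2.4 + 5.5) / 15.9 × 100 = 7.9 / 15.9 × 100 = 50

Youth dependency ratio: 15
Old-age dependency ratio: 35
Total dependency ratio: 50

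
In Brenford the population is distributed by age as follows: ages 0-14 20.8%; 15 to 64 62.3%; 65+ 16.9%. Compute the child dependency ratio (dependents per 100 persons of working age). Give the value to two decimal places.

Youth dependency ratio = 20.8 / 62.3 × 100 = 33.39

Youth dependency ratio: 33.39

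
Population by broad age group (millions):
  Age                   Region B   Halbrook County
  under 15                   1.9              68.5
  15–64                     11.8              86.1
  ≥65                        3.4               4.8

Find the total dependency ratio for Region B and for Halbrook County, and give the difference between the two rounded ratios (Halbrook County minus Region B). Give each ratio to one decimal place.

Region B: (1.9 + 3.4) / 11.8 × 100 = 5.3 / 11.8 × 100 = 44.9
Halbrook County: (68.5 + 4.8) / 86.1 × 100 = 73.3 / 86.1 × 100 = 85.1

Region B: 44.9
Halbrook County: 85.1
Difference: +40.2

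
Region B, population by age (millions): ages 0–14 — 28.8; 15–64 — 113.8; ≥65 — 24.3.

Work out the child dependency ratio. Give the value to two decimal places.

Youth dependency ratio = 28.8 / 113.8 × 100 = 25.31

Youth dependency ratio: 25.31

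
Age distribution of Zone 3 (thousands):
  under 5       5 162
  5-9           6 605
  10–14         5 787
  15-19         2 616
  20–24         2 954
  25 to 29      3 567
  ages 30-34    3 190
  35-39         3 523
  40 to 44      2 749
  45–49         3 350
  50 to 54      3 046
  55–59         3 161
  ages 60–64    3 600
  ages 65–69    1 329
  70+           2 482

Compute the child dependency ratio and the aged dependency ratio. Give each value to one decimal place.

Youth dependency ratio: 55.3
Old-age dependency ratio: 12.0

0–14: 5 162 + 6 605 + 5 787 = 17 554
15–64: 2 616 + 2 954 + 3 567 + 3 190 + 3 523 + 2 749 + 3 350 + 3 046 + 3 161 + 3 600 = 31 756
65+: 1 329 + 2 482 = 3 811
Youth dependency ratio = 17 554 / 31 756 × 100 = 55.3
Old-age dependency ratio = 3 811 / 31 756 × 100 = 12.0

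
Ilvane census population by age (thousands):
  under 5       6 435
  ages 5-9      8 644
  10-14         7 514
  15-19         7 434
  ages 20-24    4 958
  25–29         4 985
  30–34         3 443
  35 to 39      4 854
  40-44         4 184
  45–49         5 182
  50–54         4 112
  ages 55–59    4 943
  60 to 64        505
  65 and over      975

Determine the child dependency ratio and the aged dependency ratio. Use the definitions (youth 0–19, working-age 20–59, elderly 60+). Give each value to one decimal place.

Youth dependency ratio: 81.9
Old-age dependency ratio: 4.0

0–19: 6 435 + 8 644 + 7 514 + 7 434 = 30 027
20–59: 4 958 + 4 985 + 3 443 + 4 854 + 4 184 + 5 182 + 4 112 + 4 943 = 36 661
60+: 505 + 975 = 1 480
Youth dependency ratio = 30 027 / 36 661 × 100 = 81.9
Old-age dependency ratio = 1 480 / 36 661 × 100 = 4.0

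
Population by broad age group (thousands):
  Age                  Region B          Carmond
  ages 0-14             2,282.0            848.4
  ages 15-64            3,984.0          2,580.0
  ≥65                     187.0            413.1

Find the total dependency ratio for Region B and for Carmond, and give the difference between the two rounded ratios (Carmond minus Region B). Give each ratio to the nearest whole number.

Region B: (2,282.0 + 187.0) / 3,984.0 × 100 = 2,469.0 / 3,984.0 × 100 = 62
Carmond: (848.4 + 413.1) / 2,580.0 × 100 = 1,261.5 / 2,580.0 × 100 = 49

Region B: 62
Carmond: 49
Difference: -13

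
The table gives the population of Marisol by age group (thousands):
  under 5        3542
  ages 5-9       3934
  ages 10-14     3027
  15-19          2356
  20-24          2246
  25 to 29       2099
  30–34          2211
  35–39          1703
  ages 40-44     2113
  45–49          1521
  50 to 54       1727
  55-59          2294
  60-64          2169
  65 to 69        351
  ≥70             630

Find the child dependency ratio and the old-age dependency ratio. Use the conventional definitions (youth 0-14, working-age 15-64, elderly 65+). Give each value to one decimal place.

Youth dependency ratio: 51.4
Old-age dependency ratio: 4.8

0–14: 3542 + 3934 + 3027 = 10503
15–64: 2356 + 2246 + 2099 + 2211 + 1703 + 2113 + 1521 + 1727 + 2294 + 2169 = 20439
65+: 351 + 630 = 981
Youth dependency ratio = 10503 / 20439 × 100 = 51.4
Old-age dependency ratio = 981 / 20439 × 100 = 4.8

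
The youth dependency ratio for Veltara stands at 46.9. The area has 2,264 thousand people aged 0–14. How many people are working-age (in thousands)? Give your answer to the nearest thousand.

Youth dependency ratio = youth / working-age × 100
46.9 = 2,264 / W × 100
⇒ 4,827

Working-age: 4,827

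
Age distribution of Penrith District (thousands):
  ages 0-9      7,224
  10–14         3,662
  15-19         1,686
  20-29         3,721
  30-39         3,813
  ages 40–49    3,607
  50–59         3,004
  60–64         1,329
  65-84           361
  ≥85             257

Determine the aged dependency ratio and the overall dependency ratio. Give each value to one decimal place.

0–14: 7,224 + 3,662 = 10,886
15–64: 1,686 + 3,721 + 3,813 + 3,607 + 3,004 + 1,329 = 17,160
65+: 361 + 257 = 618
Old-age dependency ratio = 618 / 17,160 × 100 = 3.6
Total dependency ratio = (10,886 + 618) / 17,160 × 100 = 11,504 / 17,160 × 100 = 67.0

Old-age dependency ratio: 3.6
Total dependency ratio: 67.0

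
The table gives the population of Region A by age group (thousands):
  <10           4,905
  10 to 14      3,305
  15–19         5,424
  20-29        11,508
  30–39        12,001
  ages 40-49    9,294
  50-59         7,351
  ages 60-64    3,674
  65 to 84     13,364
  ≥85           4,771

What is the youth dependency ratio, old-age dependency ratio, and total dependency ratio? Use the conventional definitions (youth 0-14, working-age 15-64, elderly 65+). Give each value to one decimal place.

0–14: 4,905 + 3,305 = 8,210
15–64: 5,424 + 11,508 + 12,001 + 9,294 + 7,351 + 3,674 = 49,252
65+: 13,364 + 4,771 = 18,135
Youth dependency ratio = 8,210 / 49,252 × 100 = 16.7
Old-age dependency ratio = 18,135 / 49,252 × 100 = 36.8
Total dependency ratio = (8,210 + 18,135) / 49,252 × 100 = 26,345 / 49,252 × 100 = 53.5

Youth dependency ratio: 16.7
Old-age dependency ratio: 36.8
Total dependency ratio: 53.5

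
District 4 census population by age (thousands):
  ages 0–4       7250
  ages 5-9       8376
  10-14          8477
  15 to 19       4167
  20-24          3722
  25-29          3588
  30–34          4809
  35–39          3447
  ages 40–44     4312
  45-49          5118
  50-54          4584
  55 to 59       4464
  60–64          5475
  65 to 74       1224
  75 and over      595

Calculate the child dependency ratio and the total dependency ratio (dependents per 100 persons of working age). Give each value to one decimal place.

Youth dependency ratio: 55.2
Total dependency ratio: 59.3

0–14: 7250 + 8376 + 8477 = 24103
15–64: 4167 + 3722 + 3588 + 4809 + 3447 + 4312 + 5118 + 4584 + 4464 + 5475 = 43686
65+: 1224 + 595 = 1819
Youth dependency ratio = 24103 / 43686 × 100 = 55.2
Total dependency ratio = (24103 + 1819) / 43686 × 100 = 25922 / 43686 × 100 = 59.3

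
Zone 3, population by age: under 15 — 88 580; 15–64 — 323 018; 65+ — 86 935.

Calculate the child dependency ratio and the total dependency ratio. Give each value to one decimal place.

Youth dependency ratio = 88 580 / 323 018 × 100 = 27.4
Total dependency ratio = (88 580 + 86 935) / 323 018 × 100 = 175 515 / 323 018 × 100 = 54.3

Youth dependency ratio: 27.4
Total dependency ratio: 54.3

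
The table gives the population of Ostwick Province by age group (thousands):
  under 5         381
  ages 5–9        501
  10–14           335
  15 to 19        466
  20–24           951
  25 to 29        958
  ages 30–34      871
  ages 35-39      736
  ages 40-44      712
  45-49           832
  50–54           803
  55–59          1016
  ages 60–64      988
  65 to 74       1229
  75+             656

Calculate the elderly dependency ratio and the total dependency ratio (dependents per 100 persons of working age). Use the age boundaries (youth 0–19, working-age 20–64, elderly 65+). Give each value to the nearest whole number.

0–19: 381 + 501 + 335 + 466 = 1683
20–64: 951 + 958 + 871 + 736 + 712 + 832 + 803 + 1016 + 988 = 7867
65+: 1229 + 656 = 1885
Old-age dependency ratio = 1885 / 7867 × 100 = 24
Total dependency ratio = (1683 + 1885) / 7867 × 100 = 3568 / 7867 × 100 = 45

Old-age dependency ratio: 24
Total dependency ratio: 45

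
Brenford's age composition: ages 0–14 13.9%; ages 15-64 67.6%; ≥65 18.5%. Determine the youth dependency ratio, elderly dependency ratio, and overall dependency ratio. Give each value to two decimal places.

Youth dependency ratio = 13.9 / 67.6 × 100 = 20.56
Old-age dependency ratio = 18.5 / 67.6 × 100 = 27.37
Total dependency ratio = (13.9 + 18.5) / 67.6 × 100 = 32.4 / 67.6 × 100 = 47.93

Youth dependency ratio: 20.56
Old-age dependency ratio: 27.37
Total dependency ratio: 47.93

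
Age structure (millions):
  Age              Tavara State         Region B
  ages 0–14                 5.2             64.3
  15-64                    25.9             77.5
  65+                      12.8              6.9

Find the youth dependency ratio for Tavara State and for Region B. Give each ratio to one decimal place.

Tavara State: 20.1
Region B: 83.0

Tavara State: 5.2 / 25.9 × 100 = 20.1
Region B: 64.3 / 77.5 × 100 = 83.0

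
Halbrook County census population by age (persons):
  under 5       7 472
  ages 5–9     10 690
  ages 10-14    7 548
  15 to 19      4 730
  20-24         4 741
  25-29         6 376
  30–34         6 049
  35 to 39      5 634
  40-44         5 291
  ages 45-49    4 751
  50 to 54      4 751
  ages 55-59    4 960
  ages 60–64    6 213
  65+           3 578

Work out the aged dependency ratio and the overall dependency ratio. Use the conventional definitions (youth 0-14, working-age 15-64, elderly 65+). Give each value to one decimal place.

0–14: 7 472 + 10 690 + 7 548 = 25 710
15–64: 4 730 + 4 741 + 6 376 + 6 049 + 5 634 + 5 291 + 4 751 + 4 751 + 4 960 + 6 213 = 53 496
65+: 3 578
Old-age dependency ratio = 3 578 / 53 496 × 100 = 6.7
Total dependency ratio = (25 710 + 3 578) / 53 496 × 100 = 29 288 / 53 496 × 100 = 54.7

Old-age dependency ratio: 6.7
Total dependency ratio: 54.7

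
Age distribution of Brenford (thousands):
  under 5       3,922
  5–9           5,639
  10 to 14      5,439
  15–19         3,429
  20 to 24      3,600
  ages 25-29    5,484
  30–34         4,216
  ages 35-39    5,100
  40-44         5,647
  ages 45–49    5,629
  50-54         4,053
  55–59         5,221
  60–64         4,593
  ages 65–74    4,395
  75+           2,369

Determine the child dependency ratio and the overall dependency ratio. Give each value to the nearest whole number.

Youth dependency ratio: 32
Total dependency ratio: 46

0–14: 3,922 + 5,639 + 5,439 = 15,000
15–64: 3,429 + 3,600 + 5,484 + 4,216 + 5,100 + 5,647 + 5,629 + 4,053 + 5,221 + 4,593 = 46,972
65+: 4,395 + 2,369 = 6,764
Youth dependency ratio = 15,000 / 46,972 × 100 = 32
Total dependency ratio = (15,000 + 6,764) / 46,972 × 100 = 21,764 / 46,972 × 100 = 46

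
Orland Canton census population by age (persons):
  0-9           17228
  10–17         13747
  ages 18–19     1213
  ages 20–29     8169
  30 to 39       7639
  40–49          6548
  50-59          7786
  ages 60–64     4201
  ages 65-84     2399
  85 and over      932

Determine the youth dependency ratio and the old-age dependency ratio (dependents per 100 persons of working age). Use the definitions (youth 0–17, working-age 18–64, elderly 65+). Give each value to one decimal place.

Youth dependency ratio: 87.1
Old-age dependency ratio: 9.4

0–17: 17228 + 13747 = 30975
18–64: 1213 + 8169 + 7639 + 6548 + 7786 + 4201 = 35556
65+: 2399 + 932 = 3331
Youth dependency ratio = 30975 / 35556 × 100 = 87.1
Old-age dependency ratio = 3331 / 35556 × 100 = 9.4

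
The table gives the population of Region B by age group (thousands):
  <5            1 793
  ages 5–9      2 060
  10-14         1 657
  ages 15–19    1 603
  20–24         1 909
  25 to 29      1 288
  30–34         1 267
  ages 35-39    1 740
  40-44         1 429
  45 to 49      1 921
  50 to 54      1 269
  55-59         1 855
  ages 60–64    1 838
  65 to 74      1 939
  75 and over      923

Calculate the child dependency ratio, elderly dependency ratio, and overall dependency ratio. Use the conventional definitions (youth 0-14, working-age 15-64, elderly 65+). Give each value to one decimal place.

0–14: 1 793 + 2 060 + 1 657 = 5 510
15–64: 1 603 + 1 909 + 1 288 + 1 267 + 1 740 + 1 429 + 1 921 + 1 269 + 1 855 + 1 838 = 16 119
65+: 1 939 + 923 = 2 862
Youth dependency ratio = 5 510 / 16 119 × 100 = 34.2
Old-age dependency ratio = 2 862 / 16 119 × 100 = 17.8
Total dependency ratio = (5 510 + 2 862) / 16 119 × 100 = 8 372 / 16 119 × 100 = 51.9

Youth dependency ratio: 34.2
Old-age dependency ratio: 17.8
Total dependency ratio: 51.9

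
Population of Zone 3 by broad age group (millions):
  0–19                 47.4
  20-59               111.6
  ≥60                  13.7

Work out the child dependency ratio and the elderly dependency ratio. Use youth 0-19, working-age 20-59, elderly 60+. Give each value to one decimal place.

Youth dependency ratio = 47.4 / 111.6 × 100 = 42.5
Old-age dependency ratio = 13.7 / 111.6 × 100 = 12.3

Youth dependency ratio: 42.5
Old-age dependency ratio: 12.3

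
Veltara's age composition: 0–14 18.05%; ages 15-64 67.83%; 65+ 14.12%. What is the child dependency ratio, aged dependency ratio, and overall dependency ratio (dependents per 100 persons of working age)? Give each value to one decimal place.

Youth dependency ratio: 26.6
Old-age dependency ratio: 20.8
Total dependency ratio: 47.4

Youth dependency ratio = 18.05 / 67.83 × 100 = 26.6
Old-age dependency ratio = 14.12 / 67.83 × 100 = 20.8
Total dependency ratio = (18.05 + 14.12) / 67.83 × 100 = 32.17 / 67.83 × 100 = 47.4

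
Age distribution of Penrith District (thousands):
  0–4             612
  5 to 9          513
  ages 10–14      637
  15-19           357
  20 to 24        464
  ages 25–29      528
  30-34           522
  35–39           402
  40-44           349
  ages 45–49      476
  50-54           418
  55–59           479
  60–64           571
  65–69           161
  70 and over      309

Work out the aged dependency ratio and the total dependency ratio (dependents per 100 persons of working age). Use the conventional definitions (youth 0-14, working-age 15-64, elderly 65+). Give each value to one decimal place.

0–14: 612 + 513 + 637 = 1762
15–64: 357 + 464 + 528 + 522 + 402 + 349 + 476 + 418 + 479 + 571 = 4566
65+: 161 + 309 = 470
Old-age dependency ratio = 470 / 4566 × 100 = 10.3
Total dependency ratio = (1762 + 470) / 4566 × 100 = 2232 / 4566 × 100 = 48.9

Old-age dependency ratio: 10.3
Total dependency ratio: 48.9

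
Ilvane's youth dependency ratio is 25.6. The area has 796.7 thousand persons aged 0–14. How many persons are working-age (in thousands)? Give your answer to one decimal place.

Working-age: 3 112.1

Youth dependency ratio = youth / working-age × 100
25.6 = 796.7 / W × 100
⇒ 3 112.1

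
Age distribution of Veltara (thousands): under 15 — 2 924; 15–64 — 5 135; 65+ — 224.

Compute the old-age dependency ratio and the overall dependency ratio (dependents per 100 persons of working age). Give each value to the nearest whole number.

Old-age dependency ratio: 4
Total dependency ratio: 61

Old-age dependency ratio = 224 / 5 135 × 100 = 4
Total dependency ratio = (2 924 + 224) / 5 135 × 100 = 3 148 / 5 135 × 100 = 61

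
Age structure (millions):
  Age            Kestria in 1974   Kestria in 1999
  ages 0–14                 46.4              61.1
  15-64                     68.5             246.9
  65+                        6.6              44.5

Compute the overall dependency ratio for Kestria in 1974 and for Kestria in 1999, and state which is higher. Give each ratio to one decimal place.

Kestria in 1974: 77.4
Kestria in 1999: 42.8
Higher: Kestria in 1974

Kestria in 1974: (46.4 + 6.6) / 68.5 × 100 = 53.0 / 68.5 × 100 = 77.4
Kestria in 1999: (61.1 + 44.5) / 246.9 × 100 = 105.6 / 246.9 × 100 = 42.8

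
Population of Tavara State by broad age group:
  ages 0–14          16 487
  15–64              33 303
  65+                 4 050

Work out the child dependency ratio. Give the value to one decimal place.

Youth dependency ratio = 16 487 / 33 303 × 100 = 49.5

Youth dependency ratio: 49.5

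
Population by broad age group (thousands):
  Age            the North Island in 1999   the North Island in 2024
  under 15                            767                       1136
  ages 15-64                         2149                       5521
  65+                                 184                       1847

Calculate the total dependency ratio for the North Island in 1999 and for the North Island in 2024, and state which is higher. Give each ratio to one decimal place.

the North Island in 1999: (767 + 184) / 2149 × 100 = 951 / 2149 × 100 = 44.3
the North Island in 2024: (1136 + 1847) / 5521 × 100 = 2983 / 5521 × 100 = 54.0

the North Island in 1999: 44.3
the North Island in 2024: 54.0
Higher: the North Island in 2024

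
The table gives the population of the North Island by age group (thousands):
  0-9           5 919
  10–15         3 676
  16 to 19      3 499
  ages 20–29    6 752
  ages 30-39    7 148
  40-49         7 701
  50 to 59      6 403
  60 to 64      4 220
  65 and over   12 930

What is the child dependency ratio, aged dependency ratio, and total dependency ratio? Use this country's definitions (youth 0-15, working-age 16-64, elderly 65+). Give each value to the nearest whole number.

Youth dependency ratio: 27
Old-age dependency ratio: 36
Total dependency ratio: 63

0–15: 5 919 + 3 676 = 9 595
16–64: 3 499 + 6 752 + 7 148 + 7 701 + 6 403 + 4 220 = 35 723
65+: 12 930
Youth dependency ratio = 9 595 / 35 723 × 100 = 27
Old-age dependency ratio = 12 930 / 35 723 × 100 = 36
Total dependency ratio = (9 595 + 12 930) / 35 723 × 100 = 22 525 / 35 723 × 100 = 63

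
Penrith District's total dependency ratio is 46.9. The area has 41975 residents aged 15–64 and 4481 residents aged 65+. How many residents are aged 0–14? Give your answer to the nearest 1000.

Aged 0–14: 15000

Total dependency ratio = (youth + elderly) / working-age × 100
46.9 = (Y + 4481) / 41975 × 100
⇒ 15000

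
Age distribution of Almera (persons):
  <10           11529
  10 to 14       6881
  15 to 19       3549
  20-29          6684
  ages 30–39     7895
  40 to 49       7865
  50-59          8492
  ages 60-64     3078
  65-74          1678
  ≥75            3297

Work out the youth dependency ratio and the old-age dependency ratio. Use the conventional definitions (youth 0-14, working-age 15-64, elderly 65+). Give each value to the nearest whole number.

0–14: 11529 + 6881 = 18410
15–64: 3549 + 6684 + 7895 + 7865 + 8492 + 3078 = 37563
65+: 1678 + 3297 = 4975
Youth dependency ratio = 18410 / 37563 × 100 = 49
Old-age dependency ratio = 4975 / 37563 × 100 = 13

Youth dependency ratio: 49
Old-age dependency ratio: 13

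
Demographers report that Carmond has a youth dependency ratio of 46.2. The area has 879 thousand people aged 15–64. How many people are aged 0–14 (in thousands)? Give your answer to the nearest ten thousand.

Aged 0–14: 410

Youth dependency ratio = youth / working-age × 100
46.2 = Y / 879 × 100
⇒ 410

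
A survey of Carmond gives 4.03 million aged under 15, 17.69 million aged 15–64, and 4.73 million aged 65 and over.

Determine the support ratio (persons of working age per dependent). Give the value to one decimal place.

Support ratio: 2.0

Support ratio = 17.69 / (4.03 + 4.73) = 17.69 / 8.76 = 2.0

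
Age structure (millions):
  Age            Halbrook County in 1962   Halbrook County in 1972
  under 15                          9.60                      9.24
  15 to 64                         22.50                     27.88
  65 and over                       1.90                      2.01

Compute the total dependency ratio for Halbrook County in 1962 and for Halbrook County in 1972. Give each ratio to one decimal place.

Halbrook County in 1962: (9.60 + 1.90) / 22.50 × 100 = 11.50 / 22.50 × 100 = 51.1
Halbrook County in 1972: (9.24 + 2.01) / 27.88 × 100 = 11.25 / 27.88 × 100 = 40.4

Halbrook County in 1962: 51.1
Halbrook County in 1972: 40.4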